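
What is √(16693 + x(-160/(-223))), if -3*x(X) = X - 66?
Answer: 5*√299235003/669 ≈ 129.29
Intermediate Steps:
x(X) = 22 - X/3 (x(X) = -(X - 66)/3 = -(-66 + X)/3 = 22 - X/3)
√(16693 + x(-160/(-223))) = √(16693 + (22 - (-160)/(3*(-223)))) = √(16693 + (22 - (-160)*(-1)/(3*223))) = √(16693 + (22 - ⅓*160/223)) = √(16693 + (22 - 160/669)) = √(16693 + 14558/669) = √(11182175/669) = 5*√299235003/669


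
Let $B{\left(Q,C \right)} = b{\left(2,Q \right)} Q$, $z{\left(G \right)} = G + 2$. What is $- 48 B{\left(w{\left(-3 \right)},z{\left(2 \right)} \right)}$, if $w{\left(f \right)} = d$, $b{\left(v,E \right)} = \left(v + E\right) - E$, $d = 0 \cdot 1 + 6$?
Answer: $-576$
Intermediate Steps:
$z{\left(G \right)} = 2 + G$
$d = 6$ ($d = 0 + 6 = 6$)
$b{\left(v,E \right)} = v$ ($b{\left(v,E \right)} = \left(E + v\right) - E = v$)
$w{\left(f \right)} = 6$
$B{\left(Q,C \right)} = 2 Q$
$- 48 B{\left(w{\left(-3 \right)},z{\left(2 \right)} \right)} = - 48 \cdot 2 \cdot 6 = \left(-48\right) 12 = -576$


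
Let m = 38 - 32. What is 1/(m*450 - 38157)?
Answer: -1/35457 ≈ -2.8203e-5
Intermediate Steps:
m = 6
1/(m*450 - 38157) = 1/(6*450 - 38157) = 1/(2700 - 38157) = 1/(-35457) = -1/35457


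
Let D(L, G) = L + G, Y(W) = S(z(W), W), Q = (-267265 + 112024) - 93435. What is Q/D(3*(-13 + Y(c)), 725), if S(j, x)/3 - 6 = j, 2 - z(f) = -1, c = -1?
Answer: -248676/767 ≈ -324.22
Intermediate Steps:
z(f) = 3 (z(f) = 2 - 1*(-1) = 2 + 1 = 3)
S(j, x) = 18 + 3*j
Q = -248676 (Q = -155241 - 93435 = -248676)
Y(W) = 27 (Y(W) = 18 + 3*3 = 18 + 9 = 27)
D(L, G) = G + L
Q/D(3*(-13 + Y(c)), 725) = -248676/(725 + 3*(-13 + 27)) = -248676/(725 + 3*14) = -248676/(725 + 42) = -248676/767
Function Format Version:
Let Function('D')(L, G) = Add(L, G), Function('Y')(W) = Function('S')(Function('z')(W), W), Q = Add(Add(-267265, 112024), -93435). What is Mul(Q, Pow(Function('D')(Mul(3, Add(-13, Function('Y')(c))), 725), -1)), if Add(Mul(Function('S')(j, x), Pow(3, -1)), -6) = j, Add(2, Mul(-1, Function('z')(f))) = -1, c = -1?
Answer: Rational(-248676, 767) ≈ -324.22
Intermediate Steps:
Function('z')(f) = 3 (Function('z')(f) = Add(2, Mul(-1, -1)) = Add(2, 1) = 3)
Function('S')(j, x) = Add(18, Mul(3, j))
Q = -248676 (Q = Add(-155241, -93435) = -248676)
Function('Y')(W) = 27 (Function('Y')(W) = Add(18, Mul(3, 3)) = Add(18, 9) = 27)
Function('D')(L, G) = Add(G, L)
Mul(Q, Pow(Function('D')(Mul(3, Add(-13, Function('Y')(c))), 725), -1)) = Mul(-248676, Pow(Add(725, Mul(3, Add(-13, 27))), -1)) = Mul(-248676, Pow(Add(725, Mul(3, 14)), -1)) = Mul(-248676, Pow(Add(725, 42), -1)) = Mul(-248676, Pow(767, -1)) = Mul(-248676, Rational(1, 767)) = Rational(-248676, 767)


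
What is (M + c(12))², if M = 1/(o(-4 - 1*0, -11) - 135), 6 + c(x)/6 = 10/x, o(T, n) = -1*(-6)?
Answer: 16000000/16641 ≈ 961.48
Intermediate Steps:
o(T, n) = 6
c(x) = -36 + 60/x (c(x) = -36 + 6*(10/x) = -36 + 60/x)
M = -1/129 (M = 1/(6 - 135) = 1/(-129) = -1/129 ≈ -0.0077519)
(M + c(12))² = (-1/129 + (-36 + 60/12))² = (-1/129 + (-36 + 60*(1/12)))² = (-1/129 + (-36 + 5))² = (-1/129 - 31)² = (-4000/129)² = 16000000/16641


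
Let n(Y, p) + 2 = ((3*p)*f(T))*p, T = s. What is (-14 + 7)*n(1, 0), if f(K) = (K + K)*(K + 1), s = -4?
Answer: 14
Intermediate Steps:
T = -4
f(K) = 2*K*(1 + K) (f(K) = (2*K)*(1 + K) = 2*K*(1 + K))
n(Y, p) = -2 + 72*p² (n(Y, p) = -2 + ((3*p)*(2*(-4)*(1 - 4)))*p = -2 + ((3*p)*(2*(-4)*(-3)))*p = -2 + ((3*p)*24)*p = -2 + (72*p)*p = -2 + 72*p²)
(-14 + 7)*n(1, 0) = (-14 + 7)*(-2 + 72*0²) = -7*(-2 + 72*0) = -7*(-2 + 0) = -7*(-2) = 14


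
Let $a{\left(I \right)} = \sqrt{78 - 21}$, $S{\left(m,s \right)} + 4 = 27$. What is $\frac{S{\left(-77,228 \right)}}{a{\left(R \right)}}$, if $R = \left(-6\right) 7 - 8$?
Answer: $\frac{23 \sqrt{57}}{57} \approx 3.0464$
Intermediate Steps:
$S{\left(m,s \right)} = 23$ ($S{\left(m,s \right)} = -4 + 27 = 23$)
$R = -50$ ($R = -42 - 8 = -50$)
$a{\left(I \right)} = \sqrt{57}$
$\frac{S{\left(-77,228 \right)}}{a{\left(R \right)}} = \frac{23}{\sqrt{57}} = 23 \frac{\sqrt{57}}{57} = \frac{23 \sqrt{57}}{57}$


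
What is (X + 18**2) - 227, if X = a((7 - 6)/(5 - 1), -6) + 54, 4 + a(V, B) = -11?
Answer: 136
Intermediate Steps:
a(V, B) = -15 (a(V, B) = -4 - 11 = -15)
X = 39 (X = -15 + 54 = 39)
(X + 18**2) - 227 = (39 + 18**2) - 227 = (39 + 324) - 227 = 363 - 227 = 136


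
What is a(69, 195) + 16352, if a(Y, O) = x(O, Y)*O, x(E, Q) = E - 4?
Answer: 53597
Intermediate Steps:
x(E, Q) = -4 + E
a(Y, O) = O*(-4 + O) (a(Y, O) = (-4 + O)*O = O*(-4 + O))
a(69, 195) + 16352 = 195*(-4 + 195) + 16352 = 195*191 + 16352 = 37245 + 16352 = 53597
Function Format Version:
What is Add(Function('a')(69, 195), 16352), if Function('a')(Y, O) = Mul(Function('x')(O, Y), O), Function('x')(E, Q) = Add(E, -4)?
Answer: 53597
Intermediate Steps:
Function('x')(E, Q) = Add(-4, E)
Function('a')(Y, O) = Mul(O, Add(-4, O)) (Function('a')(Y, O) = Mul(Add(-4, O), O) = Mul(O, Add(-4, O)))
Add(Function('a')(69, 195), 16352) = Add(Mul(195, Add(-4, 195)), 16352) = Add(Mul(195, 191), 16352) = Add(37245, 16352) = 53597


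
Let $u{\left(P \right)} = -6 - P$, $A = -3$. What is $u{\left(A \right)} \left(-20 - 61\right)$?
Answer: $243$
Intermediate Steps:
$u{\left(A \right)} \left(-20 - 61\right) = \left(-6 - -3\right) \left(-20 - 61\right) = \left(-6 + 3\right) \left(-81\right) = \left(-3\right) \left(-81\right) = 243$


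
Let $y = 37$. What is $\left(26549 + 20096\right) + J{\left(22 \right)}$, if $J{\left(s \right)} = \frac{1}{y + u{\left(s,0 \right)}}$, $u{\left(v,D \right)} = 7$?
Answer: $\frac{2052381}{44} \approx 46645.0$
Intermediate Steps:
$J{\left(s \right)} = \frac{1}{44}$ ($J{\left(s \right)} = \frac{1}{37 + 7} = \frac{1}{44}$)
$\left(26549 + 20096\right) + J{\left(22 \right)} = \left(26549 + 20096\right) + \frac{1}{44} = 46645 + \frac{1}{44} = \frac{2052381}{44}$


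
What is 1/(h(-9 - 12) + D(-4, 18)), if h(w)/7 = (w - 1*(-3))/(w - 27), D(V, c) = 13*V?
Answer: -8/395 ≈ -0.020253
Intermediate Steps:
h(w) = 7*(3 + w)/(-27 + w) (h(w) = 7*((w - 1*(-3))/(w - 27)) = 7*((w + 3)/(-27 + w)) = 7*((3 + w)/(-27 + w)) = 7*(3 + w)/(-27 + w))
1/(h(-9 - 12) + D(-4, 18)) = 1/(7*(3 + (-9 - 12))/(-27 + (-9 - 12)) + 13*(-4)) = 1/(7*(3 - 21)/(-27 - 21) - 52) = 1/(7*(-18)/(-48) - 52) = 1/(7*(-1/48)*(-18) - 52) = 1/(21/8 - 52) = 1/(-395/8) = -8/395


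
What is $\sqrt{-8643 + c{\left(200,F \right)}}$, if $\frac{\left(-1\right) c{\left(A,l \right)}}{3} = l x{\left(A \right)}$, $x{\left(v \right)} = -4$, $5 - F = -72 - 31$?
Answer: $i \sqrt{7347} \approx 85.715 i$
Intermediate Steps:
$F = 108$ ($F = 5 - \left(-72 - 31\right) = 5 - -103 = 5 + 103 = 108$)
$c{\left(A,l \right)} = 12 l$ ($c{\left(A,l \right)} = - 3 l \left(-4\right) = - 3 \left(- 4 l\right) = 12 l$)
$\sqrt{-8643 + c{\left(200,F \right)}} = \sqrt{-8643 + 12 \cdot 108} = \sqrt{-8643 + 1296} = \sqrt{-7347} = i \sqrt{7347}$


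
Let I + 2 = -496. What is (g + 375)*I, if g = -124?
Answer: -124998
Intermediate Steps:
I = -498 (I = -2 - 496 = -498)
(g + 375)*I = (-124 + 375)*(-498) = 251*(-498) = -124998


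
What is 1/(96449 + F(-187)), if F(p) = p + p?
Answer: 1/96075 ≈ 1.0409e-5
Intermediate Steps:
F(p) = 2*p
1/(96449 + F(-187)) = 1/(96449 + 2*(-187)) = 1/(96449 - 374) = 1/96075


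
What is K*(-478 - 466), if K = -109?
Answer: 102896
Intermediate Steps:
K*(-478 - 466) = -109*(-478 - 466) = -109*(-944) = 102896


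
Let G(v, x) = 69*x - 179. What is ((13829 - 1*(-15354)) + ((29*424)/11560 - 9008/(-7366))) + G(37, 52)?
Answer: 173464674571/5321935 ≈ 32594.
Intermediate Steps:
G(v, x) = -179 + 69*x
((13829 - 1*(-15354)) + ((29*424)/11560 - 9008/(-7366))) + G(37, 52) = ((13829 - 1*(-15354)) + ((29*424)/11560 - 9008/(-7366))) + (-179 + 69*52) = ((13829 + 15354) + (12296*(1/11560) - 9008*(-1/7366))) + (-179 + 3588) = (29183 + (1537/1445 + 4504/3683)) + 3409 = (29183 + 12169051/5321935) + 3409 = 155322198156/5321935 + 3409 = 173464674571/5321935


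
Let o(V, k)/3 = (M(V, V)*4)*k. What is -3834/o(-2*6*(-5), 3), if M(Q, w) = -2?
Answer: 213/4 ≈ 53.250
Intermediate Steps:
o(V, k) = -24*k (o(V, k) = 3*((-2*4)*k) = 3*(-8*k) = -24*k)
-3834/o(-2*6*(-5), 3) = -3834/((-24*3)) = -3834/(-72) = -3834*(-1/72) = 213/4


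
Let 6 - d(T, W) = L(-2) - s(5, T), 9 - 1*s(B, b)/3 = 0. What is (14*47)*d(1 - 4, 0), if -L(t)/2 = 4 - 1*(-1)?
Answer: 28294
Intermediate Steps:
s(B, b) = 27 (s(B, b) = 27 - 3*0 = 27 + 0 = 27)
L(t) = -10 (L(t) = -2*(4 - 1*(-1)) = -2*(4 + 1) = -2*5 = -10)
d(T, W) = 43 (d(T, W) = 6 - (-10 - 1*27) = 6 - (-10 - 27) = 6 - 1*(-37) = 6 + 37 = 43)
(14*47)*d(1 - 4, 0) = (14*47)*43 = 658*43 = 28294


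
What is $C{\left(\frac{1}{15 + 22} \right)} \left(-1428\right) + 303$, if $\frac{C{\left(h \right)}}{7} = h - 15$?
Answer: $\frac{5548995}{37} \approx 1.4997 \cdot 10^{5}$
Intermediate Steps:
$C{\left(h \right)} = -105 + 7 h$ ($C{\left(h \right)} = 7 \left(h - 15\right) = 7 \left(-15 + h\right) = -105 + 7 h$)
$C{\left(\frac{1}{15 + 22} \right)} \left(-1428\right) + 303 = \left(-105 + \frac{7}{15 + 22}\right) \left(-1428\right) + 303 = \left(-105 + \frac{7}{37}\right) \left(-1428\right) + 303 = \left(- \frac{3878}{37}\right) \left(-1428\right) + 303 = \frac{5537784}{37} + 303 = \frac{5548995}{37}$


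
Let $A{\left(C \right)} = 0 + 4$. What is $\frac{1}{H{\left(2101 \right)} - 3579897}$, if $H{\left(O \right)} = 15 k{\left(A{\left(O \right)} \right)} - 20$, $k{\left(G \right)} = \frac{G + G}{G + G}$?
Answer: $- \frac{1}{3579902} \approx -2.7934 \cdot 10^{-7}$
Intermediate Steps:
$A{\left(C \right)} = 4$
$k{\left(G \right)} = 1$ ($k{\left(G \right)} = \frac{2 G}{2 G} = 2 G \frac{1}{2 G} = 1$)
$H{\left(O \right)} = -5$ ($H{\left(O \right)} = 15 \cdot 1 - 20 = 15 - 20 = -5$)
$\frac{1}{H{\left(2101 \right)} - 3579897} = \frac{1}{-5 - 3579897} = \frac{1}{-3579902} = - \frac{1}{3579902}$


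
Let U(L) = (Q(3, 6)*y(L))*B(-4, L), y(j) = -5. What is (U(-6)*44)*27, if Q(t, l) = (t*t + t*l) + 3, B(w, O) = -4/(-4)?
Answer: -178200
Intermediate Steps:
B(w, O) = 1 (B(w, O) = -4*(-¼) = 1)
Q(t, l) = 3 + t² + l*t (Q(t, l) = (t² + l*t) + 3 = 3 + t² + l*t)
U(L) = -150 (U(L) = ((3 + 3² + 6*3)*(-5))*1 = ((3 + 9 + 18)*(-5))*1 = (30*(-5))*1 = -150*1 = -150)
(U(-6)*44)*27 = -150*44*27 = -6600*27 = -178200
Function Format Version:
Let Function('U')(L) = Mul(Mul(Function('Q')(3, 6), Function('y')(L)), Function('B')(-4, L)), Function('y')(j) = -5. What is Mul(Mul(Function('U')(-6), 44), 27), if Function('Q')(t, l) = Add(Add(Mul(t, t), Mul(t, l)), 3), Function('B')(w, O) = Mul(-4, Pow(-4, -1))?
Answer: -178200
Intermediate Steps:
Function('B')(w, O) = 1 (Function('B')(w, O) = Mul(-4, Rational(-1, 4)) = 1)
Function('Q')(t, l) = Add(3, Pow(t, 2), Mul(l, t)) (Function('Q')(t, l) = Add(Add(Pow(t, 2), Mul(l, t)), 3) = Add(3, Pow(t, 2), Mul(l, t)))
Function('U')(L) = -150 (Function('U')(L) = Mul(Mul(Add(3, Pow(3, 2), Mul(6, 3)), -5), 1) = Mul(Mul(Add(3, 9, 18), -5), 1) = Mul(Mul(30, -5), 1) = Mul(-150, 1) = -150)
Mul(Mul(Function('U')(-6), 44), 27) = Mul(Mul(-150, 44), 27) = Mul(-6600, 27) = -178200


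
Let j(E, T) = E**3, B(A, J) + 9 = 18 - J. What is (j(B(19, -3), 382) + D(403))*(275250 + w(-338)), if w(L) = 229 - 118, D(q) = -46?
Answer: 463157202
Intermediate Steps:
w(L) = 111
B(A, J) = 9 - J (B(A, J) = -9 + (18 - J) = 9 - J)
(j(B(19, -3), 382) + D(403))*(275250 + w(-338)) = ((9 - 1*(-3))**3 - 46)*(275250 + 111) = ((9 + 3)**3 - 46)*275361 = (12**3 - 46)*275361 = (1728 - 46)*275361 = 1682*275361 = 463157202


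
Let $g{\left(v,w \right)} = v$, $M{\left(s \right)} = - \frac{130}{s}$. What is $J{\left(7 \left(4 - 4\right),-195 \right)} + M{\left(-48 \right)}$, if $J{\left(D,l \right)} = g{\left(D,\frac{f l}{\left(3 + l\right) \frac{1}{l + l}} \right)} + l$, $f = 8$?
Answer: $- \frac{4615}{24} \approx -192.29$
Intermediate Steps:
$J{\left(D,l \right)} = D + l$
$J{\left(7 \left(4 - 4\right),-195 \right)} + M{\left(-48 \right)} = \left(7 \left(4 - 4\right) - 195\right) - \frac{130}{-48} = \left(7 \cdot 0 - 195\right) - - \frac{65}{24} = \left(0 - 195\right) + \frac{65}{24} = -195 + \frac{65}{24} = - \frac{4615}{24}$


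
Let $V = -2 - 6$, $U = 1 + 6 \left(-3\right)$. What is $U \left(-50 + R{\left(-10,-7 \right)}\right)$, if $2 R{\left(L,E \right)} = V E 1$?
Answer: $374$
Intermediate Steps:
$U = -17$ ($U = 1 - 18 = -17$)
$V = -8$ ($V = -2 - 6 = -8$)
$R{\left(L,E \right)} = - 4 E$ ($R{\left(L,E \right)} = \frac{- 8 E 1}{2} = \frac{\left(-8\right) E}{2} = - 4 E$)
$U \left(-50 + R{\left(-10,-7 \right)}\right) = - 17 \left(-50 - -28\right) = - 17 \left(-50 + 28\right) = \left(-17\right) \left(-22\right) = 374$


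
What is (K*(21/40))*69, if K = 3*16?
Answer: 8694/5 ≈ 1738.8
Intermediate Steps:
K = 48
(K*(21/40))*69 = (48*(21/40))*69 = (126/5)*69 = 8694/5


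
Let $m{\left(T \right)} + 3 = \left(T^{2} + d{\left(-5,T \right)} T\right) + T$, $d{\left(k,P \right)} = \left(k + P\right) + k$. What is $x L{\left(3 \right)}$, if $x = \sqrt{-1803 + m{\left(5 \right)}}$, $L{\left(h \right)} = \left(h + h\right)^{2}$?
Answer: $36 i \sqrt{1801} \approx 1527.8 i$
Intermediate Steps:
$L{\left(h \right)} = 4 h^{2}$ ($L{\left(h \right)} = \left(2 h\right)^{2} = 4 h^{2}$)
$d{\left(k,P \right)} = P + 2 k$ ($d{\left(k,P \right)} = \left(P + k\right) + k = P + 2 k$)
$m{\left(T \right)} = -3 + T + T^{2} + T \left(-10 + T\right)$ ($m{\left(T \right)} = -3 + \left(\left(T^{2} + \left(T + 2 \left(-5\right)\right) T\right) + T\right) = -3 + \left(\left(T^{2} + \left(T - 10\right) T\right) + T\right) = -3 + \left(\left(T^{2} + \left(-10 + T\right) T\right) + T\right) = -3 + \left(\left(T^{2} + T \left(-10 + T\right)\right) + T\right) = -3 + \left(T + T^{2} + T \left(-10 + T\right)\right) = -3 + T + T^{2} + T \left(-10 + T\right)$)
$x = i \sqrt{1801}$ ($x = \sqrt{-1803 - \left(48 - 50\right)} = \sqrt{-1803 - -2} = \sqrt{-1803 + 2} = \sqrt{-1801} = i \sqrt{1801} \approx 42.438 i$)
$x L{\left(3 \right)} = i \sqrt{1801} \cdot 4 \cdot 3^{2} = i \sqrt{1801} \cdot 4 \cdot 9 = i \sqrt{1801} \cdot 36 = 36 i \sqrt{1801}$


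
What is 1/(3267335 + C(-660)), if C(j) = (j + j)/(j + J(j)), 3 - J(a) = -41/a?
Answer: 433661/1416916634635 ≈ 3.0606e-7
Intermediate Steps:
J(a) = 3 + 41/a (J(a) = 3 - (-41)/a = 3 + 41/a)
C(j) = 2*j/(3 + j + 41/j) (C(j) = (j + j)/(j + (3 + 41/j)) = (2*j)/(3 + j + 41/j) = 2*j/(3 + j + 41/j))
1/(3267335 + C(-660)) = 1/(3267335 + 2*(-660)**2/(41 + (-660)**2 + 3*(-660))) = 1/(3267335 + 2*435600/(41 + 435600 - 1980)) = 1/(3267335 + 2*435600/433661) = 1/(3267335 + 2*435600*(1/433661)) = 1/(3267335 + 871200/433661) = 1/(1416916634635/433661) = 433661/1416916634635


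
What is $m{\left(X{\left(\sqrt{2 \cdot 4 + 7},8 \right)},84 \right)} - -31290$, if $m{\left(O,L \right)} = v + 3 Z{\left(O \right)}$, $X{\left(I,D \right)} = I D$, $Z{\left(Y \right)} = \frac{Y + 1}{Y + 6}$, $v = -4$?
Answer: $\frac{4818521}{154} - \frac{10 \sqrt{15}}{77} \approx 31289.0$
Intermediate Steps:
$Z{\left(Y \right)} = \frac{1 + Y}{6 + Y}$
$X{\left(I,D \right)} = D I$
$m{\left(O,L \right)} = -4 + \frac{3 \left(1 + O\right)}{6 + O}$ ($m{\left(O,L \right)} = -4 + 3 \frac{1 + O}{6 + O} = -4 + \frac{3 \left(1 + O\right)}{6 + O}$)
$m{\left(X{\left(\sqrt{2 \cdot 4 + 7},8 \right)},84 \right)} - -31290 = \frac{-21 - 8 \sqrt{2 \cdot 4 + 7}}{6 + 8 \sqrt{2 \cdot 4 + 7}} - -31290 = \frac{-21 - 8 \sqrt{8 + 7}}{6 + 8 \sqrt{8 + 7}} + 31290 = \frac{-21 - 8 \sqrt{15}}{6 + 8 \sqrt{15}} + 31290 = 31290 + \frac{-21 - 8 \sqrt{15}}{6 + 8 \sqrt{15}}$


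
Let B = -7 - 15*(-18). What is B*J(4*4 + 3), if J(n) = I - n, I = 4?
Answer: -3945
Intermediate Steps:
J(n) = 4 - n
B = 263 (B = -7 + 270 = 263)
B*J(4*4 + 3) = 263*(4 - (4*4 + 3)) = 263*(4 - (16 + 3)) = 263*(4 - 1*19) = 263*(4 - 19) = 263*(-15) = -3945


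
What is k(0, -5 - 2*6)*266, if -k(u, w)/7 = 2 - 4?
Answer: 3724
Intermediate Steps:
k(u, w) = 14 (k(u, w) = -7*(2 - 4) = -7*(-2) = 14)
k(0, -5 - 2*6)*266 = 14*266 = 3724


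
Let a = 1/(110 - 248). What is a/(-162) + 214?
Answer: 4784185/22356 ≈ 214.00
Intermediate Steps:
a = -1/138 (a = 1/(-138) = -1/138 ≈ -0.0072464)
a/(-162) + 214 = -1/138/(-162) + 214 = -1/162*(-1/138) + 214 = 1/22356 + 214 = 4784185/22356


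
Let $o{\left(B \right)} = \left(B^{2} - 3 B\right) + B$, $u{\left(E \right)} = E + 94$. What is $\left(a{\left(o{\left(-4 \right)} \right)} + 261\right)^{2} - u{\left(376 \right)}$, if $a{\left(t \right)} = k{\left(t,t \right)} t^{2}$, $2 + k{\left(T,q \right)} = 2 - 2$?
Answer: $793411$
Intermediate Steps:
$u{\left(E \right)} = 94 + E$
$o{\left(B \right)} = B^{2} - 2 B$
$k{\left(T,q \right)} = -2$ ($k{\left(T,q \right)} = -2 + \left(2 - 2\right) = -2 + 0 = -2$)
$a{\left(t \right)} = - 2 t^{2}$
$\left(a{\left(o{\left(-4 \right)} \right)} + 261\right)^{2} - u{\left(376 \right)} = \left(- 2 \left(- 4 \left(-2 - 4\right)\right)^{2} + 261\right)^{2} - \left(94 + 376\right) = \left(- 2 \left(\left(-4\right) \left(-6\right)\right)^{2} + 261\right)^{2} - 470 = \left(- 2 \cdot 24^{2} + 261\right)^{2} - 470 = \left(\left(-2\right) 576 + 261\right)^{2} - 470 = \left(-1152 + 261\right)^{2} - 470 = \left(-891\right)^{2} - 470 = 793881 - 470 = 793411$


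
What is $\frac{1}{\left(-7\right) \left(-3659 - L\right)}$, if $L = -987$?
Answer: $\frac{1}{18704} \approx 5.3464 \cdot 10^{-5}$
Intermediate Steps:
$\frac{1}{\left(-7\right) \left(-3659 - L\right)} = \frac{1}{\left(-7\right) \left(-3659 - -987\right)} = \frac{1}{\left(-7\right) \left(-3659 + 987\right)} = \frac{1}{\left(-7\right) \left(-2672\right)} = \frac{1}{18704}$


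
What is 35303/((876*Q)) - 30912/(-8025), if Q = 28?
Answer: 347172037/65612400 ≈ 5.2913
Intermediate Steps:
35303/((876*Q)) - 30912/(-8025) = 35303/((876*28)) - 30912/(-8025) = 35303/24528 - 30912*(-1/8025) = 35303*(1/24528) + 10304/2675 = 35303/24528 + 10304/2675 = 347172037/65612400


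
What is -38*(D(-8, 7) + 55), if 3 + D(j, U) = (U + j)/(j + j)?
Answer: -15827/8 ≈ -1978.4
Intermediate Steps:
D(j, U) = -3 + (U + j)/(2*j) (D(j, U) = -3 + (U + j)/(j + j) = -3 + (U + j)/((2*j)) = -3 + (U + j)*(1/(2*j)) = -3 + (U + j)/(2*j))
-38*(D(-8, 7) + 55) = -38*((½)*(7 - 5*(-8))/(-8) + 55) = -38*((½)*(-⅛)*(7 + 40) + 55) = -38*((½)*(-⅛)*47 + 55) = -38*(-47/16 + 55) = -38*833/16 = -15827/8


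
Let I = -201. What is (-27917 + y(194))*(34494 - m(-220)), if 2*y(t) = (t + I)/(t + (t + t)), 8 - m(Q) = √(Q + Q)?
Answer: -560318095985/582 - 32495395*I*√110/582 ≈ -9.6275e+8 - 5.8559e+5*I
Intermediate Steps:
m(Q) = 8 - √2*√Q (m(Q) = 8 - √(Q + Q) = 8 - √(2*Q) = 8 - √2*√Q)
y(t) = (-201 + t)/(6*t) (y(t) = ((t - 201)/(t + (t + t)))/2 = ((-201 + t)/(t + 2*t))/2 = ((-201 + t)/((3*t)))/2 = ((-201 + t)*(1/(3*t)))/2 = ((-201 + t)/(3*t))/2 = (-201 + t)/(6*t))
(-27917 + y(194))*(34494 - m(-220)) = (-27917 + (⅙)*(-201 + 194)/194)*(34494 - (8 - √2*√(-220))) = (-27917 + (⅙)*(1/194)*(-7))*(34494 - (8 - √2*2*I*√55)) = (-27917 - 7/1164)*(34494 - (8 - 2*I*√110)) = -32495395*(34494 + (-8 + 2*I*√110))/1164 = -32495395*(34486 + 2*I*√110)/1164 = -560318095985/582 - 32495395*I*√110/582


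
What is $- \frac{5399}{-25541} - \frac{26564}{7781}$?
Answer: $- \frac{636461505}{198734521} \approx -3.2026$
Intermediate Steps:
$- \frac{5399}{-25541} - \frac{26564}{7781} = \left(-5399\right) \left(- \frac{1}{25541}\right) - \frac{26564}{7781} = \frac{5399}{25541} - \frac{26564}{7781} = - \frac{636461505}{198734521}$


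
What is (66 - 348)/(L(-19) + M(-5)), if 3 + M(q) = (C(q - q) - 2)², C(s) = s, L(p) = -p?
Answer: -141/10 ≈ -14.100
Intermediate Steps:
M(q) = 1 (M(q) = -3 + ((q - q) - 2)² = -3 + (0 - 2)² = -3 + (-2)² = -3 + 4 = 1)
(66 - 348)/(L(-19) + M(-5)) = (66 - 348)/(-1*(-19) + 1) = -282/(19 + 1) = -282/20 = -282*1/20 = -141/10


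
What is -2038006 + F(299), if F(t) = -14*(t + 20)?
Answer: -2042472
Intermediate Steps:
F(t) = -280 - 14*t (F(t) = -14*(20 + t) = -280 - 14*t)
-2038006 + F(299) = -2038006 + (-280 - 14*299) = -2038006 + (-280 - 4186) = -2038006 - 4466 = -2042472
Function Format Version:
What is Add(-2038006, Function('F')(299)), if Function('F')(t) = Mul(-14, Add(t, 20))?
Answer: -2042472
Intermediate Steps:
Function('F')(t) = Add(-280, Mul(-14, t)) (Function('F')(t) = Mul(-14, Add(20, t)) = Add(-280, Mul(-14, t)))
Add(-2038006, Function('F')(299)) = Add(-2038006, Add(-280, Mul(-14, 299))) = Add(-2038006, Add(-280, -4186)) = Add(-2038006, -4466) = -2042472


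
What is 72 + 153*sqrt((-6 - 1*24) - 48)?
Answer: 72 + 153*I*sqrt(78) ≈ 72.0 + 1351.3*I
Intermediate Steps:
72 + 153*sqrt((-6 - 1*24) - 48) = 72 + 153*sqrt((-6 - 24) - 48) = 72 + 153*sqrt(-30 - 48) = 72 + 153*sqrt(-78) = 72 + 153*(I*sqrt(78)) = 72 + 153*I*sqrt(78)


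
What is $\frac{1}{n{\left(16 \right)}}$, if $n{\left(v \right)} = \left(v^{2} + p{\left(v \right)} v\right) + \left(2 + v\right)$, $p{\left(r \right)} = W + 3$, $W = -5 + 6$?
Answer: $\frac{1}{338} \approx 0.0029586$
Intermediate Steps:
$W = 1$
$p{\left(r \right)} = 4$ ($p{\left(r \right)} = 1 + 3 = 4$)
$n{\left(v \right)} = 2 + v^{2} + 5 v$ ($n{\left(v \right)} = \left(v^{2} + 4 v\right) + \left(2 + v\right) = 2 + v^{2} + 5 v$)
$\frac{1}{n{\left(16 \right)}} = \frac{1}{2 + 16^{2} + 5 \cdot 16} = \frac{1}{2 + 256 + 80} = \frac{1}{338}$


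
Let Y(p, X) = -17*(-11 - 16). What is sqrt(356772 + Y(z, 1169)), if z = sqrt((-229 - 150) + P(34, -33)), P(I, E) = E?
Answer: sqrt(357231) ≈ 597.69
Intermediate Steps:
z = 2*I*sqrt(103) (z = sqrt((-229 - 150) - 33) = sqrt(-379 - 33) = sqrt(-412) = 2*I*sqrt(103) ≈ 20.298*I)
Y(p, X) = 459 (Y(p, X) = -17*(-27) = 459)
sqrt(356772 + Y(z, 1169)) = sqrt(356772 + 459) = sqrt(357231)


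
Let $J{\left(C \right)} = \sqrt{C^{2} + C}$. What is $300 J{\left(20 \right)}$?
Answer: $600 \sqrt{105} \approx 6148.2$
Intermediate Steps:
$J{\left(C \right)} = \sqrt{C + C^{2}}$
$300 J{\left(20 \right)} = 300 \sqrt{20 \left(1 + 20\right)} = 300 \sqrt{20 \cdot 21} = 300 \sqrt{420} = 300 \cdot 2 \sqrt{105} = 600 \sqrt{105}$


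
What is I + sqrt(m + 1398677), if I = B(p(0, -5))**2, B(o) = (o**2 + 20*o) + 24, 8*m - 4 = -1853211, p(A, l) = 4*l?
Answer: 576 + sqrt(18672418)/4 ≈ 1656.3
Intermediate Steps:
m = -1853207/8 (m = 1/2 + (1/8)*(-1853211) = 1/2 - 1853211/8 = -1853207/8 ≈ -2.3165e+5)
B(o) = 24 + o**2 + 20*o
I = 576 (I = (24 + (4*(-5))**2 + 20*(4*(-5)))**2 = (24 + (-20)**2 + 20*(-20))**2 = (24 + 400 - 400)**2 = 24**2 = 576)
I + sqrt(m + 1398677) = 576 + sqrt(-1853207/8 + 1398677) = 576 + sqrt(9336209/8) = 576 + sqrt(18672418)/4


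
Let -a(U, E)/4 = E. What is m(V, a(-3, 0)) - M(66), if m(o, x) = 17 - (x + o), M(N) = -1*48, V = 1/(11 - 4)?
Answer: 454/7 ≈ 64.857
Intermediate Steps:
V = ⅐ (V = 1/7 = ⅐ ≈ 0.14286)
a(U, E) = -4*E
M(N) = -48
m(o, x) = 17 - o - x (m(o, x) = 17 - (o + x) = 17 + (-o - x) = 17 - o - x)
m(V, a(-3, 0)) - M(66) = (17 - 1*⅐ - (-4)*0) - 1*(-48) = (17 - ⅐ - 1*0) + 48 = (17 - ⅐ + 0) + 48 = 118/7 + 48 = 454/7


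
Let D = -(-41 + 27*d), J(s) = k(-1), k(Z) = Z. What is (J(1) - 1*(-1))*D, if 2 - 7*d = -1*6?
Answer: 0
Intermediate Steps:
d = 8/7 (d = 2/7 - (-1)*6/7 = 2/7 - ⅐*(-6) = 2/7 + 6/7 = 8/7 ≈ 1.1429)
J(s) = -1
D = 71/7 (D = -(-41 + 27*(8/7)) = -(-41 + 216/7) = -1*(-71/7) = 71/7 ≈ 10.143)
(J(1) - 1*(-1))*D = (-1 - 1*(-1))*(71/7) = (-1 + 1)*(71/7) = 0*(71/7) = 0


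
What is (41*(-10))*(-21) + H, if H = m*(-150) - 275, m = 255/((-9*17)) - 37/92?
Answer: 397685/46 ≈ 8645.3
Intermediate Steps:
m = -571/276 (m = 255/(-153) - 37*1/92 = 255*(-1/153) - 37/92 = -5/3 - 37/92 = -571/276 ≈ -2.0688)
H = 1625/46 (H = -571/276*(-150) - 275 = 14275/46 - 275 = 1625/46 ≈ 35.326)
(41*(-10))*(-21) + H = (41*(-10))*(-21) + 1625/46 = -410*(-21) + 1625/46 = 8610 + 1625/46 = 397685/46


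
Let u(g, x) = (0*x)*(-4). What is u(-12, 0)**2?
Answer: 0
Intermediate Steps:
u(g, x) = 0 (u(g, x) = 0*(-4) = 0)
u(-12, 0)**2 = 0**2 = 0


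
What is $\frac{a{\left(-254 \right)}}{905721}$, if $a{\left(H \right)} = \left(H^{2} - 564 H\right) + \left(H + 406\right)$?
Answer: $\frac{69308}{301907} \approx 0.22957$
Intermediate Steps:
$a{\left(H \right)} = 406 + H^{2} - 563 H$ ($a{\left(H \right)} = \left(H^{2} - 564 H\right) + \left(406 + H\right) = 406 + H^{2} - 563 H$)
$\frac{a{\left(-254 \right)}}{905721} = \frac{406 + \left(-254\right)^{2} - -143002}{905721} = \left(406 + 64516 + 143002\right) \frac{1}{905721} = 207924 \cdot \frac{1}{905721} = \frac{69308}{301907}$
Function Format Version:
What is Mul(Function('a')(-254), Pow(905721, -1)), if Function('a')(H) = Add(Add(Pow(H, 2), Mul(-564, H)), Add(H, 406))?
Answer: Rational(69308, 301907) ≈ 0.22957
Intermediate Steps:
Function('a')(H) = Add(406, Pow(H, 2), Mul(-563, H)) (Function('a')(H) = Add(Add(Pow(H, 2), Mul(-564, H)), Add(406, H)) = Add(406, Pow(H, 2), Mul(-563, H)))
Mul(Function('a')(-254), Pow(905721, -1)) = Mul(Add(406, Pow(-254, 2), Mul(-563, -254)), Pow(905721, -1)) = Mul(Add(406, 64516, 143002), Rational(1, 905721)) = Mul(207924, Rational(1, 905721)) = Rational(69308, 301907)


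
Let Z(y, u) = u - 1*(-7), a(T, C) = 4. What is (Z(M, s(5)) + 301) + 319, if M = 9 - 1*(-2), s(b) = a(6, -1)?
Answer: 631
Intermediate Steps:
s(b) = 4
M = 11 (M = 9 + 2 = 11)
Z(y, u) = 7 + u (Z(y, u) = u + 7 = 7 + u)
(Z(M, s(5)) + 301) + 319 = ((7 + 4) + 301) + 319 = (11 + 301) + 319 = 312 + 319 = 631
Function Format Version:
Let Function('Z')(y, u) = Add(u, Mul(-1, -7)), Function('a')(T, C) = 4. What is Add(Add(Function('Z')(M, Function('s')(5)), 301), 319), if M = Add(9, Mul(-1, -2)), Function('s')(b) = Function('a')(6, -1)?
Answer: 631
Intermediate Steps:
Function('s')(b) = 4
M = 11 (M = Add(9, 2) = 11)
Function('Z')(y, u) = Add(7, u) (Function('Z')(y, u) = Add(u, 7) = Add(7, u))
Add(Add(Function('Z')(M, Function('s')(5)), 301), 319) = Add(Add(Add(7, 4), 301), 319) = Add(Add(11, 301), 319) = Add(312, 319) = 631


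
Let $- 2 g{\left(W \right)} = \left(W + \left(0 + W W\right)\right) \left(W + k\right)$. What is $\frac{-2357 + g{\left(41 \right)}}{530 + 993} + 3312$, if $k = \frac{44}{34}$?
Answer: $\frac{85091864}{25891} \approx 3286.5$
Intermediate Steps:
$k = \frac{22}{17}$ ($k = 44 \cdot \frac{1}{34} = \frac{22}{17} \approx 1.2941$)
$g{\left(W \right)} = - \frac{\left(\frac{22}{17} + W\right) \left(W + W^{2}\right)}{2}$ ($g{\left(W \right)} = - \frac{\left(W + \left(0 + W W\right)\right) \left(W + \frac{22}{17}\right)}{2} = - \frac{\left(W + \left(0 + W^{2}\right)\right) \left(\frac{22}{17} + W\right)}{2} = - \frac{\left(W + W^{2}\right) \left(\frac{22}{17} + W\right)}{2} = - \frac{\left(\frac{22}{17} + W\right) \left(W + W^{2}\right)}{2}$)
$\frac{-2357 + g{\left(41 \right)}}{530 + 993} + 3312 = \frac{-2357 - \frac{41 \left(22 + 17 \cdot 41^{2} + 39 \cdot 41\right)}{34}}{530 + 993} + 3312 = \frac{-2357 - \frac{41 \left(22 + 17 \cdot 1681 + 1599\right)}{34}}{1523} + 3312 = \left(-2357 - \frac{41 \left(22 + 28577 + 1599\right)}{34}\right) \frac{1}{1523} + 3312 = \left(-2357 - \frac{41}{34} \cdot 30198\right) \frac{1}{1523} + 3312 = \left(-2357 - \frac{619059}{17}\right) \frac{1}{1523} + 3312 = \left(- \frac{659128}{17}\right) \frac{1}{1523} + 3312 = - \frac{659128}{25891} + 3312 = \frac{85091864}{25891}$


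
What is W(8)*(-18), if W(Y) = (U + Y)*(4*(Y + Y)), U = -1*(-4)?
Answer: -13824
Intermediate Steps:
U = 4
W(Y) = 8*Y*(4 + Y) (W(Y) = (4 + Y)*(4*(Y + Y)) = (4 + Y)*(4*(2*Y)) = (4 + Y)*(8*Y) = 8*Y*(4 + Y))
W(8)*(-18) = (8*8*(4 + 8))*(-18) = (8*8*12)*(-18) = 768*(-18) = -13824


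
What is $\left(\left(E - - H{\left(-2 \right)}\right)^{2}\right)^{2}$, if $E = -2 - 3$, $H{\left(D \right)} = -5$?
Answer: $10000$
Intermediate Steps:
$E = -5$
$\left(\left(E - - H{\left(-2 \right)}\right)^{2}\right)^{2} = \left(\left(-5 - 5\right)^{2}\right)^{2} = \left(\left(-10\right)^{2}\right)^{2} = 100^{2} = 10000$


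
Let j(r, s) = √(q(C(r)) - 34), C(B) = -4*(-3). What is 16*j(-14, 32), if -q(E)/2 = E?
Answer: 16*I*√58 ≈ 121.85*I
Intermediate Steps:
C(B) = 12
q(E) = -2*E
j(r, s) = I*√58 (j(r, s) = √(-2*12 - 34) = √(-24 - 34) = √(-58) = I*√58)
16*j(-14, 32) = 16*(I*√58) = 16*I*√58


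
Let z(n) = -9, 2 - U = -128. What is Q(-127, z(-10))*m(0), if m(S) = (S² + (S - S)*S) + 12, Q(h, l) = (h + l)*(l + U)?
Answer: -197472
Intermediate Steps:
U = 130 (U = 2 - 1*(-128) = 2 + 128 = 130)
Q(h, l) = (130 + l)*(h + l) (Q(h, l) = (h + l)*(l + 130) = (h + l)*(130 + l) = (130 + l)*(h + l))
m(S) = 12 + S² (m(S) = (S² + 0*S) + 12 = (S² + 0) + 12 = S² + 12 = 12 + S²)
Q(-127, z(-10))*m(0) = ((-9)² + 130*(-127) + 130*(-9) - 127*(-9))*(12 + 0²) = (81 - 16510 - 1170 + 1143)*(12 + 0) = -16456*12 = -197472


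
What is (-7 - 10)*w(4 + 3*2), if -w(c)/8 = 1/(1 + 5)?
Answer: 68/3 ≈ 22.667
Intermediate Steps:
w(c) = -4/3 (w(c) = -8/(1 + 5) = -8/6 = -8*⅙ = -4/3)
(-7 - 10)*w(4 + 3*2) = (-7 - 10)*(-4/3) = -17*(-4/3) = 68/3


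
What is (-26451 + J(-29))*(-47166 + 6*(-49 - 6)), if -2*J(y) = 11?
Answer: 1256577924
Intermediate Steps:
J(y) = -11/2 (J(y) = -½*11 = -11/2)
(-26451 + J(-29))*(-47166 + 6*(-49 - 6)) = (-26451 - 11/2)*(-47166 + 6*(-49 - 6)) = -52913*(-47166 + 6*(-55))/2 = -52913*(-47166 - 330)/2 = -52913/2*(-47496) = 1256577924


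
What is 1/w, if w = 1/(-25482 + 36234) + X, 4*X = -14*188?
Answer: -10752/7074815 ≈ -0.0015198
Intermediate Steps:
X = -658 (X = (-14*188)/4 = (¼)*(-2632) = -658)
w = -7074815/10752 (w = 1/(-25482 + 36234) - 658 = 1/10752 - 658 = -7074815/10752 ≈ -658.00)
1/w = 1/(-7074815/10752) = -10752/7074815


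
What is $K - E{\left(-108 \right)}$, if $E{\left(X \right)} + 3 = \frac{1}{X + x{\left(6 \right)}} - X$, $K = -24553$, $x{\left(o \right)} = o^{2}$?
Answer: $- \frac{1775375}{72} \approx -24658.0$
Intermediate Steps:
$E{\left(X \right)} = -3 + \frac{1}{36 + X} - X$ ($E{\left(X \right)} = -3 - \left(X - \frac{1}{X + 6^{2}}\right) = -3 - \left(X - \frac{1}{X + 36}\right) = -3 - \left(X - \frac{1}{36 + X}\right) = -3 + \frac{1}{36 + X} - X$)
$K - E{\left(-108 \right)} = -24553 - \frac{-107 - \left(-108\right)^{2} - -4212}{36 - 108} = -24553 - \frac{-107 - 11664 + 4212}{-72} = -24553 - - \frac{-107 - 11664 + 4212}{72} = -24553 - \left(- \frac{1}{72}\right) \left(-7559\right) = -24553 - \frac{7559}{72} = - \frac{1775375}{72}$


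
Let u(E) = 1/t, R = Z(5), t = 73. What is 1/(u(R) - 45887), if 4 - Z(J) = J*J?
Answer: -73/3349750 ≈ -2.1793e-5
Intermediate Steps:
Z(J) = 4 - J**2 (Z(J) = 4 - J*J = 4 - J**2)
R = -21 (R = 4 - 1*5**2 = 4 - 1*25 = 4 - 25 = -21)
u(E) = 1/73
1/(u(R) - 45887) = 1/(1/73 - 45887) = 1/(-3349750/73) = -73/3349750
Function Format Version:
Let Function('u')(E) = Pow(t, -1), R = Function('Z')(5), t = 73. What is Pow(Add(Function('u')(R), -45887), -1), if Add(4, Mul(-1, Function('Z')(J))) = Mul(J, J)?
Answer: Rational(-73, 3349750) ≈ -2.1793e-5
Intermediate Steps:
Function('Z')(J) = Add(4, Mul(-1, Pow(J, 2))) (Function('Z')(J) = Add(4, Mul(-1, Mul(J, J))) = Add(4, Mul(-1, Pow(J, 2))))
R = -21 (R = Add(4, Mul(-1, Pow(5, 2))) = Add(4, Mul(-1, 25)) = Add(4, -25) = -21)
Function('u')(E) = Rational(1, 73) (Function('u')(E) = Pow(73, -1) = Rational(1, 73))
Pow(Add(Function('u')(R), -45887), -1) = Pow(Add(Rational(1, 73), -45887), -1) = Pow(Rational(-3349750, 73), -1) = Rational(-73, 3349750)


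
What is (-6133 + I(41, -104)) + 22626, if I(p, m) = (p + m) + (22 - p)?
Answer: 16411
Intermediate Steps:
I(p, m) = 22 + m (I(p, m) = (m + p) + (22 - p) = 22 + m)
(-6133 + I(41, -104)) + 22626 = (-6133 + (22 - 104)) + 22626 = (-6133 - 82) + 22626 = -6215 + 22626 = 16411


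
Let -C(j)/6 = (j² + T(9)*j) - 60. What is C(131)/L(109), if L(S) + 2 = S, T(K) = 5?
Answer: -106536/107 ≈ -995.66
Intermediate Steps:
L(S) = -2 + S
C(j) = 360 - 30*j - 6*j² (C(j) = -6*((j² + 5*j) - 60) = -6*(-60 + j² + 5*j) = 360 - 30*j - 6*j²)
C(131)/L(109) = (360 - 30*131 - 6*131²)/(-2 + 109) = (360 - 3930 - 6*17161)/107 = (360 - 3930 - 102966)*(1/107) = -106536*1/107 = -106536/107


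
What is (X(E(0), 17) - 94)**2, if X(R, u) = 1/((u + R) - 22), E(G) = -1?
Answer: 319225/36 ≈ 8867.4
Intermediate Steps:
X(R, u) = 1/(-22 + R + u) (X(R, u) = 1/((R + u) - 22) = 1/(-22 + R + u))
(X(E(0), 17) - 94)**2 = (1/(-22 - 1 + 17) - 94)**2 = (1/(-6) - 94)**2 = (-1/6 - 94)**2 = (-565/6)**2 = 319225/36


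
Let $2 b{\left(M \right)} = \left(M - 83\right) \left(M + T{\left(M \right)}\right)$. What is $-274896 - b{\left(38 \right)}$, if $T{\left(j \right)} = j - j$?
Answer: $-274041$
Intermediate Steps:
$T{\left(j \right)} = 0$
$b{\left(M \right)} = \frac{M \left(-83 + M\right)}{2}$ ($b{\left(M \right)} = \frac{\left(M - 83\right) \left(M + 0\right)}{2} = \frac{\left(-83 + M\right) M}{2} = \frac{M \left(-83 + M\right)}{2}$)
$-274896 - b{\left(38 \right)} = -274896 - \frac{1}{2} \cdot 38 \left(-83 + 38\right) = -274896 - \frac{1}{2} \cdot 38 \left(-45\right) = -274896 - -855 = -274896 + 855 = -274041$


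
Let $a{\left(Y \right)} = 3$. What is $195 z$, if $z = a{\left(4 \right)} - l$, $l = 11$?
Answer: $-1560$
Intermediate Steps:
$z = -8$ ($z = 3 - 11 = -8$)
$195 z = 195 \left(-8\right) = -1560$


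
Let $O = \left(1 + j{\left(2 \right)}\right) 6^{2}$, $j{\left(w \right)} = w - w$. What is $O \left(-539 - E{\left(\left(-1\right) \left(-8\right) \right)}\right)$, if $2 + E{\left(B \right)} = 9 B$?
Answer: $-21924$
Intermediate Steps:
$j{\left(w \right)} = 0$
$E{\left(B \right)} = -2 + 9 B$
$O = 36$ ($O = \left(1 + 0\right) 6^{2} = 1 \cdot 36 = 36$)
$O \left(-539 - E{\left(\left(-1\right) \left(-8\right) \right)}\right) = 36 \left(-539 - \left(-2 + 9 \left(\left(-1\right) \left(-8\right)\right)\right)\right) = 36 \left(-539 - \left(-2 + 9 \cdot 8\right)\right) = 36 \left(-539 - \left(-2 + 72\right)\right) = 36 \left(-539 - 70\right) = 36 \left(-609\right) = -21924$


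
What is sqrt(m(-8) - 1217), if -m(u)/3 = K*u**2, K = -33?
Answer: sqrt(5119) ≈ 71.547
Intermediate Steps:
m(u) = 99*u**2 (m(u) = -(-99)*u**2 = 99*u**2)
sqrt(m(-8) - 1217) = sqrt(99*(-8)**2 - 1217) = sqrt(99*64 - 1217) = sqrt(6336 - 1217) = sqrt(5119)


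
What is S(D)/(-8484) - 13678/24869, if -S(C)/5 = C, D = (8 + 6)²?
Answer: -3274019/7535307 ≈ -0.43449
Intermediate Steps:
D = 196 (D = 14² = 196)
S(C) = -5*C
S(D)/(-8484) - 13678/24869 = -5*196/(-8484) - 13678/24869 = -980*(-1/8484) - 13678*1/24869 = 35/303 - 13678/24869 = -3274019/7535307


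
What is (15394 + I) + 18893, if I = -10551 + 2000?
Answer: 25736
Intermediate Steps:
I = -8551
(15394 + I) + 18893 = (15394 - 8551) + 18893 = 6843 + 18893 = 25736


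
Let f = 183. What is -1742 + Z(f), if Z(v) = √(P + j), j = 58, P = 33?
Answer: -1742 + √91 ≈ -1732.5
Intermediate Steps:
Z(v) = √91 (Z(v) = √(33 + 58) = √91)
-1742 + Z(f) = -1742 + √91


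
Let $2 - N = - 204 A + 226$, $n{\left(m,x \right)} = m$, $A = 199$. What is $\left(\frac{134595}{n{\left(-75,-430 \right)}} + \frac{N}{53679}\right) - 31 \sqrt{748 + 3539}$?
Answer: $- \frac{481459807}{268395} - 31 \sqrt{4287} \approx -3823.6$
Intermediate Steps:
$N = 40372$ ($N = 2 - \left(\left(-204\right) 199 + 226\right) = 2 - \left(-40596 + 226\right) = 2 - -40370 = 2 + 40370 = 40372$)
$\left(\frac{134595}{n{\left(-75,-430 \right)}} + \frac{N}{53679}\right) - 31 \sqrt{748 + 3539} = \left(\frac{134595}{-75} + \frac{40372}{53679}\right) - 31 \sqrt{748 + 3539} = \left(134595 \left(- \frac{1}{75}\right) + 40372 \cdot \frac{1}{53679}\right) - 31 \sqrt{4287} = \left(- \frac{8973}{5} + \frac{40372}{53679}\right) - 31 \sqrt{4287} = - \frac{481459807}{268395} - 31 \sqrt{4287}$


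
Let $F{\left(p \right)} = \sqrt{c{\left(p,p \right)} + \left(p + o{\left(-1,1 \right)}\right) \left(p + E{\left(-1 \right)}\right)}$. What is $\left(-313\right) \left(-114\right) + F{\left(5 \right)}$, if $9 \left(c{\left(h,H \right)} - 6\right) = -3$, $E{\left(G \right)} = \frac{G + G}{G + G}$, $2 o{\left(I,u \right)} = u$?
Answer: $35682 + \frac{2 \sqrt{87}}{3} \approx 35688.0$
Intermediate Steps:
$o{\left(I,u \right)} = \frac{u}{2}$
$E{\left(G \right)} = 1$ ($E{\left(G \right)} = \frac{2 G}{2 G} = 2 G \frac{1}{2 G} = 1$)
$c{\left(h,H \right)} = \frac{17}{3}$ ($c{\left(h,H \right)} = 6 + \frac{1}{9} \left(-3\right) = 6 - \frac{1}{3} = \frac{17}{3}$)
$F{\left(p \right)} = \sqrt{\frac{17}{3} + \left(1 + p\right) \left(\frac{1}{2} + p\right)}$ ($F{\left(p \right)} = \sqrt{\frac{17}{3} + \left(p + \frac{1}{2} \cdot 1\right) \left(p + 1\right)} = \sqrt{\frac{17}{3} + \left(p + \frac{1}{2}\right) \left(1 + p\right)} = \sqrt{\frac{17}{3} + \left(\frac{1}{2} + p\right) \left(1 + p\right)} = \sqrt{\frac{17}{3} + \left(1 + p\right) \left(\frac{1}{2} + p\right)}$)
$\left(-313\right) \left(-114\right) + F{\left(5 \right)} = \left(-313\right) \left(-114\right) + \frac{\sqrt{222 + 36 \cdot 5^{2} + 54 \cdot 5}}{6} = 35682 + \frac{\sqrt{222 + 36 \cdot 25 + 270}}{6} = 35682 + \frac{\sqrt{222 + 900 + 270}}{6} = 35682 + \frac{\sqrt{1392}}{6} = 35682 + \frac{4 \sqrt{87}}{6} = 35682 + \frac{2 \sqrt{87}}{3}$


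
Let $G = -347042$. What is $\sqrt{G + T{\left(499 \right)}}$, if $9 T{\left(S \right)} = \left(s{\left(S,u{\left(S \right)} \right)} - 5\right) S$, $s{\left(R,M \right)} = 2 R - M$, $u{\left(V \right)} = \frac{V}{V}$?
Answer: $\frac{i \sqrt{2628370}}{3} \approx 540.41 i$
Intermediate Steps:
$u{\left(V \right)} = 1$
$s{\left(R,M \right)} = - M + 2 R$
$T{\left(S \right)} = \frac{S \left(-6 + 2 S\right)}{9}$ ($T{\left(S \right)} = \frac{\left(\left(\left(-1\right) 1 + 2 S\right) - 5\right) S}{9} = \frac{\left(\left(-1 + 2 S\right) - 5\right) S}{9} = \frac{\left(-6 + 2 S\right) S}{9} = \frac{S \left(-6 + 2 S\right)}{9}$)
$\sqrt{G + T{\left(499 \right)}} = \sqrt{-347042 + \frac{2}{9} \cdot 499 \left(-3 + 499\right)} = \sqrt{-347042 + \frac{2}{9} \cdot 499 \cdot 496} = \sqrt{-347042 + \frac{495008}{9}} = \sqrt{- \frac{2628370}{9}} = \frac{i \sqrt{2628370}}{3}$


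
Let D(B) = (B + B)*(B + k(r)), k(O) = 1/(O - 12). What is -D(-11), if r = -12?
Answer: -2915/12 ≈ -242.92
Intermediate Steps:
k(O) = 1/(-12 + O)
D(B) = 2*B*(-1/24 + B) (D(B) = (B + B)*(B + 1/(-12 - 12)) = (2*B)*(B + 1/(-24)) = (2*B)*(B - 1/24) = (2*B)*(-1/24 + B) = 2*B*(-1/24 + B))
-D(-11) = -(-11)*(-1 + 24*(-11))/12 = -(-11)*(-1 - 264)/12 = -(-11)*(-265)/12 = -1*2915/12 = -2915/12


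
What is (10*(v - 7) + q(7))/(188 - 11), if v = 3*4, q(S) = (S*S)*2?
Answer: 148/177 ≈ 0.83616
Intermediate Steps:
q(S) = 2*S² (q(S) = S²*2 = 2*S²)
v = 12
(10*(v - 7) + q(7))/(188 - 11) = (10*(12 - 7) + 2*7²)/(188 - 11) = (10*5 + 2*49)/177 = (50 + 98)*(1/177) = 148*(1/177) = 148/177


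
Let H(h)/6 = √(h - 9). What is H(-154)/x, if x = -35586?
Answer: -I*√163/5931 ≈ -0.0021526*I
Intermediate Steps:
H(h) = 6*√(-9 + h) (H(h) = 6*√(h - 9) = 6*√(-9 + h))
H(-154)/x = (6*√(-9 - 154))/(-35586) = (6*√(-163))*(-1/35586) = (6*(I*√163))*(-1/35586) = (6*I*√163)*(-1/35586) = -I*√163/5931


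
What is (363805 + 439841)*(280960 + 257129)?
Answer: 432433072494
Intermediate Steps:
(363805 + 439841)*(280960 + 257129) = 803646*538089 = 432433072494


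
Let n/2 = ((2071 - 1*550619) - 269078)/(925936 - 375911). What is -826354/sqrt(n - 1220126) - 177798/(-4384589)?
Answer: 177798/4384589 + 14461195*I*sqrt(301324545842498)/335550719201 ≈ 0.040551 + 748.11*I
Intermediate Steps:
n = -1635252/550025 (n = 2*(((2071 - 1*550619) - 269078)/(925936 - 375911)) = 2*(((2071 - 550619) - 269078)/550025) = 2*((-548548 - 269078)*(1/550025)) = 2*(-817626*1/550025) = 2*(-817626/550025) = -1635252/550025 ≈ -2.9730)
-826354/sqrt(n - 1220126) - 177798/(-4384589) = -826354/sqrt(-1635252/550025 - 1220126) - 177798/(-4384589) = -826354*(-35*I*sqrt(301324545842498)/671101438402) - 177798*(-1/4384589) = -826354*(-35*I*sqrt(301324545842498)/671101438402) + 177798/4384589 = -(-14461195)*I*sqrt(301324545842498)/335550719201 + 177798/4384589 = 14461195*I*sqrt(301324545842498)/335550719201 + 177798/4384589 = 177798/4384589 + 14461195*I*sqrt(301324545842498)/335550719201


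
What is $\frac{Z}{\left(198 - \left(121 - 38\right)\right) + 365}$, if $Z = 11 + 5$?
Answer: $\frac{1}{30} \approx 0.033333$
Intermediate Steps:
$Z = 16$
$\frac{Z}{\left(198 - \left(121 - 38\right)\right) + 365} = \frac{16}{\left(198 - \left(121 - 38\right)\right) + 365} = \frac{16}{\left(198 - 83\right) + 365} = \frac{16}{115 + 365} = \frac{16}{480} = 16 \cdot \frac{1}{480} = \frac{1}{30}$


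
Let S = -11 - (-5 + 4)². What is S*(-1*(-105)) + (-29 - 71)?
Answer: -1360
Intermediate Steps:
S = -12 (S = -11 - 1*(-1)² = -11 - 1*1 = -11 - 1 = -12)
S*(-1*(-105)) + (-29 - 71) = -(-12)*(-105) + (-29 - 71) = -12*105 - 100 = -1260 - 100 = -1360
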